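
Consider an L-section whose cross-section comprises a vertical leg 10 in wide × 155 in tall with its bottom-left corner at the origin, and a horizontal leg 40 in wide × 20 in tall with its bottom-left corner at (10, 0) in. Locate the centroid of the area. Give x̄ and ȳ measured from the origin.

vertical leg: A = 10 × 155 = 1550.00, centroid at (5.00, 77.50).
horizontal leg: A = 40 × 20 = 800.00, centroid at (30.00, 10.00).
ΣA = 2350.00 in²
ΣAx̄ = (1550.00)(5.00) + (800.00)(30.00) = 31750.00 in³
ΣAȳ = (1550.00)(77.50) + (800.00)(10.00) = 128125.00 in³
x̄ = 31750.00 / 2350.00 = 13.51 in
ȳ = 128125.00 / 2350.00 = 54.52 in

x̄ = 13.51 in, ȳ = 54.52 in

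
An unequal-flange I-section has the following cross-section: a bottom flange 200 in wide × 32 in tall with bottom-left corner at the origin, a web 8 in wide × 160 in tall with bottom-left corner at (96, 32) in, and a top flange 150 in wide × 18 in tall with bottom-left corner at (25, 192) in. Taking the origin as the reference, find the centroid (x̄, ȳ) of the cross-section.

bottom flange: A = 200 × 32 = 6400.00, centroid at (100.00, 16.00).
web: A = 8 × 160 = 1280.00, centroid at (100.00, 112.00).
top flange: A = 150 × 18 = 2700.00, centroid at (100.00, 201.00).
ΣA = 10380.00 in²
ΣAx̄ = (6400.00)(100.00) + (1280.00)(100.00) + (2700.00)(100.00) = 1038000.00 in³
ΣAȳ = (6400.00)(16.00) + (1280.00)(112.00) + (2700.00)(201.00) = 788460.00 in³
x̄ = 1038000.00 / 10380.00 = 100.00 in
ȳ = 788460.00 / 10380.00 = 75.96 in

x̄ = 100.00 in, ȳ = 75.96 in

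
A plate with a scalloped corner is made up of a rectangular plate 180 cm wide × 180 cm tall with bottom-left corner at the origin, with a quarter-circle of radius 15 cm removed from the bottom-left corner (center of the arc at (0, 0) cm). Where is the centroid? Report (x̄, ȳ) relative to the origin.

x̄ = 90.46 cm, ȳ = 90.46 cm

plate: A = 180 × 180 = 32400.00, centroid at (90.00, 90.00).
removed quarter-circle: A = −¼π·15² = -176.71, centroid at (6.37, 6.37).
ΣA = 32223.29 cm²
ΣAx̄ = (32400.00)(90.00) + (-176.71)(6.37) = 2914875.00 cm³
ΣAȳ = (32400.00)(90.00) + (-176.71)(6.37) = 2914875.00 cm³
x̄ = 2914875.00 / 32223.29 = 90.46 cm
ȳ = 2914875.00 / 32223.29 = 90.46 cm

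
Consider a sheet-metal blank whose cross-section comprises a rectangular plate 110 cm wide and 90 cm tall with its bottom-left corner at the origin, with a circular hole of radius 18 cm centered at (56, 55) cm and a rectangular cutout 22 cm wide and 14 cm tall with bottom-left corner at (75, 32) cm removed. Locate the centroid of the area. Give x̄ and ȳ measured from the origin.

plate: A = 110 × 90 = 9900.00, centroid at (55.00, 45.00).
hole 1: A = −π·18² = -1017.88, centroid at (56.00, 55.00).
hole 2: A = −(22 × 14) = -308.00, centroid at (86.00, 39.00).
ΣA = 8574.12 cm², ΣAx̄ = 461010.94 cm³, ΣAȳ = 377504.82 cm³.
x̄ = 461010.94/8574.12 = 53.77 cm; ȳ = 377504.82/8574.12 = 44.03 cm.

x̄ = 53.77 cm, ȳ = 44.03 cm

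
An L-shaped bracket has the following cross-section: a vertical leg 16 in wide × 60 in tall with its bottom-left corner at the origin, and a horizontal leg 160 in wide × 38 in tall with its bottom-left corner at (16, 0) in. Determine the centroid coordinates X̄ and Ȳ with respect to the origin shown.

X̄ = 84.00 in, Ȳ = 20.50 in

Part | A | x̄ᵢ | ȳᵢ | A·x̄ᵢ | A·ȳᵢ
vertical leg | 960.00 | 8.00 | 30.00 | 7680.00 | 28800.00
horizontal leg | 6080.00 | 96.00 | 19.00 | 583680.00 | 115520.00
Σ | 7040.00 |  |  | 591360.00 | 144320.00
X̄ = 591360.00 / 7040.00 = 84.00 in
Ȳ = 144320.00 / 7040.00 = 20.50 in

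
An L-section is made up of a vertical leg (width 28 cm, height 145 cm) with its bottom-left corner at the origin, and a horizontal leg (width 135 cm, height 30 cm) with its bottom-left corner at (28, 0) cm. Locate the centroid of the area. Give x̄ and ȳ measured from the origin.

vertical leg: A = 28 × 145 = 4060.00, centroid at (14.00, 72.50).
horizontal leg: A = 135 × 30 = 4050.00, centroid at (95.50, 15.00).
ΣA = 8110.00 cm², ΣAx̄ = 443615.00 cm³, ΣAȳ = 355100.00 cm³.
x̄ = 443615.00/8110.00 = 54.70 cm; ȳ = 355100.00/8110.00 = 43.79 cm.

x̄ = 54.70 cm, ȳ = 43.79 cm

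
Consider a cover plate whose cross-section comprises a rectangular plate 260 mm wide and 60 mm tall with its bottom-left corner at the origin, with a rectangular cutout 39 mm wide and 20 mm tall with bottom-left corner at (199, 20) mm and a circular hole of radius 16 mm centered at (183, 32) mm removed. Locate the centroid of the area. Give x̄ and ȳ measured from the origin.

plate: A = 260 × 60 = 15600.00, centroid at (130.00, 30.00).
hole 1: A = −(39 × 20) = -780.00, centroid at (218.50, 30.00).
hole 2: A = −π·16² = -804.25, centroid at (183.00, 32.00).
ΣA = 14015.75 mm²
ΣAx̄ = (15600.00)(130.00) + (-780.00)(218.50) + (-804.25)(183.00) = 1710392.67 mm³
ΣAȳ = (15600.00)(30.00) + (-780.00)(30.00) + (-804.25)(32.00) = 418864.07 mm³
x̄ = 1710392.67 / 14015.75 = 122.03 mm
ȳ = 418864.07 / 14015.75 = 29.89 mm

x̄ = 122.03 mm, ȳ = 29.89 mm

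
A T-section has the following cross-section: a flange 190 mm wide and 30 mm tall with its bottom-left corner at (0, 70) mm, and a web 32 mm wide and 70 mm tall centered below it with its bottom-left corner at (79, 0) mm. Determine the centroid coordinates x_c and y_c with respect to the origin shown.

Part | A | x̄ᵢ | ȳᵢ | A·x̄ᵢ | A·ȳᵢ
web | 2240.00 | 95.00 | 35.00 | 212800.00 | 78400.00
flange | 5700.00 | 95.00 | 85.00 | 541500.00 | 484500.00
Σ | 7940.00 |  |  | 754300.00 | 562900.00
x_c = 754300.00 / 7940.00 = 95.00 mm
y_c = 562900.00 / 7940.00 = 70.89 mm

x_c = 95.00 mm, y_c = 70.89 mm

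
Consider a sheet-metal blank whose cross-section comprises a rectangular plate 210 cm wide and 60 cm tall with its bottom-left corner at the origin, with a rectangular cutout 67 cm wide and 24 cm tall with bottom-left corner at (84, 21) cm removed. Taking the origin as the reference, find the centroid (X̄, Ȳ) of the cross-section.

plate: A = 210 × 60 = 12600.00, centroid at (105.00, 30.00).
hole: A = −(67 × 24) = -1608.00, centroid at (117.50, 33.00).
ΣA = 10992.00 cm²
ΣAX̄ = (12600.00)(105.00) + (-1608.00)(117.50) = 1134060.00 cm³
ΣAȲ = (12600.00)(30.00) + (-1608.00)(33.00) = 324936.00 cm³
X̄ = 1134060.00 / 10992.00 = 103.17 cm
Ȳ = 324936.00 / 10992.00 = 29.56 cm

X̄ = 103.17 cm, Ȳ = 29.56 cm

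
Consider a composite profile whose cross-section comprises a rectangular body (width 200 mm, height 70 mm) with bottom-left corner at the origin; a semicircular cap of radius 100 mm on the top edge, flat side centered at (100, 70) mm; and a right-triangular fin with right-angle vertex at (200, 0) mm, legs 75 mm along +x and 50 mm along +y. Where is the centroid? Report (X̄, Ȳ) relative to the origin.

Part | A | x̄ᵢ | ȳᵢ | A·x̄ᵢ | A·ȳᵢ
rectangular body | 14000.00 | 100.00 | 35.00 | 1400000.00 | 490000.00
semicircular top | 15707.96 | 100.00 | 112.44 | 1570796.33 | 1766224.10
triangular fin | 1875.00 | 225.00 | 16.67 | 421875.00 | 31250.00
Σ | 31582.96 |  |  | 3392671.33 | 2287474.10
X̄ = 3392671.33 / 31582.96 = 107.42 mm
Ȳ = 2287474.10 / 31582.96 = 72.43 mm

X̄ = 107.42 mm, Ȳ = 72.43 mm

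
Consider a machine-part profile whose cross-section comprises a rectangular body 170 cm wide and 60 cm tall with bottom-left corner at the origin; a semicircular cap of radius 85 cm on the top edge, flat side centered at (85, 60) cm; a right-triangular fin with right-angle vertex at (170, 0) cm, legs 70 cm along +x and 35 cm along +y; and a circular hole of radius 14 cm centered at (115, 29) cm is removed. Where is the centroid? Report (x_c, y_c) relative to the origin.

rectangular body: A = 170 × 60 = 10200.00, centroid at (85.00, 30.00).
semicircular top: A = ½π·85² = 11349.00, centroid at (85.00, 96.08).
triangular fin: A = ½·70·35 = 1225.00, centroid at (193.33, 11.67).
hole: A = −π·14² = -615.75, centroid at (115.00, 29.00).
ΣA = 22158.25 cm²
ΣAx_c = (10200.00)(85.00) + (11349.00)(85.00) + (1225.00)(193.33) + (-615.75)(115.00) = 1997687.13 cm³
ΣAy_c = (10200.00)(30.00) + (11349.00)(96.08) + (1225.00)(11.67) + (-615.75)(29.00) = 1392791.73 cm³
x_c = 1997687.13 / 22158.25 = 90.16 cm
y_c = 1392791.73 / 22158.25 = 62.86 cm

x_c = 90.16 cm, y_c = 62.86 cm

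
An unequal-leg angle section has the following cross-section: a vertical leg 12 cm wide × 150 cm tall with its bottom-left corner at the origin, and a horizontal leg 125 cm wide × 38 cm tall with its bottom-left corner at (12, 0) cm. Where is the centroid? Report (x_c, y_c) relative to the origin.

vertical leg: A = 12 × 150 = 1800.00, centroid at (6.00, 75.00).
horizontal leg: A = 125 × 38 = 4750.00, centroid at (74.50, 19.00).
ΣA = 6550.00 cm²
ΣAx_c = (1800.00)(6.00) + (4750.00)(74.50) = 364675.00 cm³
ΣAy_c = (1800.00)(75.00) + (4750.00)(19.00) = 225250.00 cm³
x_c = 364675.00 / 6550.00 = 55.68 cm
y_c = 225250.00 / 6550.00 = 34.39 cm

x_c = 55.68 cm, y_c = 34.39 cm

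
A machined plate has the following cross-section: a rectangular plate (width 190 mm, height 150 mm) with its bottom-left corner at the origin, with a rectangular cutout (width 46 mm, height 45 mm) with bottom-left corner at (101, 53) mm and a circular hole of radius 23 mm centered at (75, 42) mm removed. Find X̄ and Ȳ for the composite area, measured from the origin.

plate: A = 190 × 150 = 28500.00, centroid at (95.00, 75.00).
hole 1: A = −(46 × 45) = -2070.00, centroid at (124.00, 75.50).
hole 2: A = −π·23² = -1661.90, centroid at (75.00, 42.00).
ΣA = 24768.10 mm²
ΣAX̄ = (28500.00)(95.00) + (-2070.00)(124.00) + (-1661.90)(75.00) = 2326177.31 mm³
ΣAȲ = (28500.00)(75.00) + (-2070.00)(75.50) + (-1661.90)(42.00) = 1911415.09 mm³
X̄ = 2326177.31 / 24768.10 = 93.92 mm
Ȳ = 1911415.09 / 24768.10 = 77.17 mm

X̄ = 93.92 mm, Ȳ = 77.17 mm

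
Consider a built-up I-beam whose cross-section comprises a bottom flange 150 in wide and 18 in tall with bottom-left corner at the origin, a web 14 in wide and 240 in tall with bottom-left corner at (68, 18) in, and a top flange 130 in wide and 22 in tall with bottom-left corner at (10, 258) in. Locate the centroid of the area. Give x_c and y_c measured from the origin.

x_c = 75.00 in, y_c = 140.96 in

bottom flange: A = 150 × 18 = 2700.00, centroid at (75.00, 9.00).
web: A = 14 × 240 = 3360.00, centroid at (75.00, 138.00).
top flange: A = 130 × 22 = 2860.00, centroid at (75.00, 269.00).
ΣA = 8920.00 in²
ΣAx_c = (2700.00)(75.00) + (3360.00)(75.00) + (2860.00)(75.00) = 669000.00 in³
ΣAy_c = (2700.00)(9.00) + (3360.00)(138.00) + (2860.00)(269.00) = 1257320.00 in³
x_c = 669000.00 / 8920.00 = 75.00 in
y_c = 1257320.00 / 8920.00 = 140.96 in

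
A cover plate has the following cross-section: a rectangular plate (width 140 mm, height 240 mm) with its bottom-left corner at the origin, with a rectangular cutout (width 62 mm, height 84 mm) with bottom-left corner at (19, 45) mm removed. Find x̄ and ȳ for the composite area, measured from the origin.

plate: A = 140 × 240 = 33600.00, centroid at (70.00, 120.00).
hole: A = −(62 × 84) = -5208.00, centroid at (50.00, 87.00).
ΣA = 28392.00 mm²
ΣAx̄ = (33600.00)(70.00) + (-5208.00)(50.00) = 2091600.00 mm³
ΣAȳ = (33600.00)(120.00) + (-5208.00)(87.00) = 3578904.00 mm³
x̄ = 2091600.00 / 28392.00 = 73.67 mm
ȳ = 3578904.00 / 28392.00 = 126.05 mm

x̄ = 73.67 mm, ȳ = 126.05 mm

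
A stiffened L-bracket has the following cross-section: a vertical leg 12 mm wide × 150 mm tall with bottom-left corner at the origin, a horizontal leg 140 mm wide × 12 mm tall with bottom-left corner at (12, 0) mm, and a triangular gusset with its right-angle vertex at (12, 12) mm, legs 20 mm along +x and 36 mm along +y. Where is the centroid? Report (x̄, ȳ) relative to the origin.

x̄ = 40.44 mm, ȳ = 40.03 mm

vertical leg: A = 12 × 150 = 1800.00, centroid at (6.00, 75.00).
horizontal leg: A = 140 × 12 = 1680.00, centroid at (82.00, 6.00).
gusset: A = ½·20·36 = 360.00, centroid at (18.67, 24.00).
ΣA = 3840.00 mm², ΣAx̄ = 155280.00 mm³, ΣAȳ = 153720.00 mm³.
x̄ = 155280.00/3840.00 = 40.44 mm; ȳ = 153720.00/3840.00 = 40.03 mm.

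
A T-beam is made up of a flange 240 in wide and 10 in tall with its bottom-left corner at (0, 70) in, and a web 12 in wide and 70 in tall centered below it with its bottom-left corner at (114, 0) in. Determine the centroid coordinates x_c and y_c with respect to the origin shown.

web: A = 12 × 70 = 840.00, centroid at (120.00, 35.00).
flange: A = 240 × 10 = 2400.00, centroid at (120.00, 75.00).
ΣA = 3240.00 in², ΣAx_c = 388800.00 in³, ΣAy_c = 209400.00 in³.
x_c = 388800.00/3240.00 = 120.00 in; y_c = 209400.00/3240.00 = 64.63 in.

x_c = 120.00 in, y_c = 64.63 in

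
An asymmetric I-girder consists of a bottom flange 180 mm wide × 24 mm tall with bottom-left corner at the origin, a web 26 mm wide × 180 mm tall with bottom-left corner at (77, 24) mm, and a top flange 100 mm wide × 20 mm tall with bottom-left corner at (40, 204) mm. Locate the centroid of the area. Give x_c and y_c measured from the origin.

bottom flange: A = 180 × 24 = 4320.00, centroid at (90.00, 12.00).
web: A = 26 × 180 = 4680.00, centroid at (90.00, 114.00).
top flange: A = 100 × 20 = 2000.00, centroid at (90.00, 214.00).
ΣA = 11000.00 mm², ΣAx_c = 990000.00 mm³, ΣAy_c = 1013360.00 mm³.
x_c = 990000.00/11000.00 = 90.00 mm; y_c = 1013360.00/11000.00 = 92.12 mm.

x_c = 90.00 mm, y_c = 92.12 mm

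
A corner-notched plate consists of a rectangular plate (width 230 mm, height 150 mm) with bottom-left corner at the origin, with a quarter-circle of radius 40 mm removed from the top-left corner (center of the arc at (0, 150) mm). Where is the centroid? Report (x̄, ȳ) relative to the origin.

x̄ = 118.71 mm, ȳ = 72.81 mm

plate: A = 230 × 150 = 34500.00, centroid at (115.00, 75.00).
removed quarter-circle: A = −¼π·40² = -1256.64, centroid at (16.98, 133.02).
ΣA = 33243.36 mm²
ΣAx̄ = (34500.00)(115.00) + (-1256.64)(16.98) = 3946166.67 mm³
ΣAȳ = (34500.00)(75.00) + (-1256.64)(133.02) = 2420337.77 mm³
x̄ = 3946166.67 / 33243.36 = 118.71 mm
ȳ = 2420337.77 / 33243.36 = 72.81 mm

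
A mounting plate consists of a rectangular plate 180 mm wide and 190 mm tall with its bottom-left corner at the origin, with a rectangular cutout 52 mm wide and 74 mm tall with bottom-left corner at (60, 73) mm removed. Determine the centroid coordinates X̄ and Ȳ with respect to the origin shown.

Part | A | x̄ᵢ | ȳᵢ | A·x̄ᵢ | A·ȳᵢ
plate | 34200.00 | 90.00 | 95.00 | 3078000.00 | 3249000.00
hole | -3848.00 | 86.00 | 110.00 | -330928.00 | -423280.00
Σ | 30352.00 |  |  | 2747072.00 | 2825720.00
X̄ = 2747072.00 / 30352.00 = 90.51 mm
Ȳ = 2825720.00 / 30352.00 = 93.10 mm

X̄ = 90.51 mm, Ȳ = 93.10 mm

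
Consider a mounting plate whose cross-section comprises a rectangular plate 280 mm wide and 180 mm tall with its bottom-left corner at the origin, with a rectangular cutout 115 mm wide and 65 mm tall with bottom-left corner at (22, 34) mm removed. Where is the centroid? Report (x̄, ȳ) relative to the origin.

x̄ = 150.54 mm, ȳ = 94.09 mm

plate: A = 280 × 180 = 50400.00, centroid at (140.00, 90.00).
hole: A = −(115 × 65) = -7475.00, centroid at (79.50, 66.50).
ΣA = 42925.00 mm²
ΣAx̄ = (50400.00)(140.00) + (-7475.00)(79.50) = 6461737.50 mm³
ΣAȳ = (50400.00)(90.00) + (-7475.00)(66.50) = 4038912.50 mm³
x̄ = 6461737.50 / 42925.00 = 150.54 mm
ȳ = 4038912.50 / 42925.00 = 94.09 mm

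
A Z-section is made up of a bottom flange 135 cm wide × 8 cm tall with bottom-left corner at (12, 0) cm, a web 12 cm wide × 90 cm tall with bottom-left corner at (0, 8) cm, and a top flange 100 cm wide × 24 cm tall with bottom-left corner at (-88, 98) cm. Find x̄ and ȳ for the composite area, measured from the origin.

bottom flange: A = 135 × 8 = 1080.00, centroid at (79.50, 4.00).
web: A = 12 × 90 = 1080.00, centroid at (6.00, 53.00).
top flange: A = 100 × 24 = 2400.00, centroid at (-38.00, 110.00).
ΣA = 4560.00 cm², ΣAx̄ = 1140.00 cm³, ΣAȳ = 325560.00 cm³.
x̄ = 1140.00/4560.00 = 0.25 cm; ȳ = 325560.00/4560.00 = 71.39 cm.

x̄ = 0.25 cm, ȳ = 71.39 cm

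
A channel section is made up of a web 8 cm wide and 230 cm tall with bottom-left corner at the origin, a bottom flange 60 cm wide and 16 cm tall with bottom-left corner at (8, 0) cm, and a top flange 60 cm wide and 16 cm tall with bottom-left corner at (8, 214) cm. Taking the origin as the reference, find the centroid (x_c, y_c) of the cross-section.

web: A = 8 × 230 = 1840.00, centroid at (4.00, 115.00).
bottom flange: A = 60 × 16 = 960.00, centroid at (38.00, 8.00).
top flange: A = 60 × 16 = 960.00, centroid at (38.00, 222.00).
ΣA = 3760.00 cm², ΣAx_c = 80320.00 cm³, ΣAy_c = 432400.00 cm³.
x_c = 80320.00/3760.00 = 21.36 cm; y_c = 432400.00/3760.00 = 115.00 cm.

x_c = 21.36 cm, y_c = 115.00 cm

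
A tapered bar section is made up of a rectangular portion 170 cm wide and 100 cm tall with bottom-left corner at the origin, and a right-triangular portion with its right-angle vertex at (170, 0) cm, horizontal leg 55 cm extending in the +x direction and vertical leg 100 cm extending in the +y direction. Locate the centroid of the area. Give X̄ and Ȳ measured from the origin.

rectangular portion: A = 170 × 100 = 17000.00, centroid at (85.00, 50.00).
triangular portion: A = ½·55·100 = 2750.00, centroid at (188.33, 33.33).
ΣA = 19750.00 cm²
ΣAX̄ = (17000.00)(85.00) + (2750.00)(188.33) = 1962916.67 cm³
ΣAȲ = (17000.00)(50.00) + (2750.00)(33.33) = 941666.67 cm³
X̄ = 1962916.67 / 19750.00 = 99.39 cm
Ȳ = 941666.67 / 19750.00 = 47.68 cm

X̄ = 99.39 cm, Ȳ = 47.68 cm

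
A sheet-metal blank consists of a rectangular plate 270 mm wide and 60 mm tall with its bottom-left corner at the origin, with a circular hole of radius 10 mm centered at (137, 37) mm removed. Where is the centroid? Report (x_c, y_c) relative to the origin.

x_c = 134.96 mm, y_c = 29.86 mm

Part | A | x̄ᵢ | ȳᵢ | A·x̄ᵢ | A·ȳᵢ
plate | 16200.00 | 135.00 | 30.00 | 2187000.00 | 486000.00
hole | -314.16 | 137.00 | 37.00 | -43039.82 | -11623.89
Σ | 15885.84 |  |  | 2143960.18 | 474376.11
x_c = 2143960.18 / 15885.84 = 134.96 mm
y_c = 474376.11 / 15885.84 = 29.86 mm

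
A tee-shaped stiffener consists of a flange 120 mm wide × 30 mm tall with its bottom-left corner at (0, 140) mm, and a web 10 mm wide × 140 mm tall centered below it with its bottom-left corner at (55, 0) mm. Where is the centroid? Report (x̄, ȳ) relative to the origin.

Part | A | x̄ᵢ | ȳᵢ | A·x̄ᵢ | A·ȳᵢ
web | 1400.00 | 60.00 | 70.00 | 84000.00 | 98000.00
flange | 3600.00 | 60.00 | 155.00 | 216000.00 | 558000.00
Σ | 5000.00 |  |  | 300000.00 | 656000.00
x̄ = 300000.00 / 5000.00 = 60.00 mm
ȳ = 656000.00 / 5000.00 = 131.20 mm

x̄ = 60.00 mm, ȳ = 131.20 mm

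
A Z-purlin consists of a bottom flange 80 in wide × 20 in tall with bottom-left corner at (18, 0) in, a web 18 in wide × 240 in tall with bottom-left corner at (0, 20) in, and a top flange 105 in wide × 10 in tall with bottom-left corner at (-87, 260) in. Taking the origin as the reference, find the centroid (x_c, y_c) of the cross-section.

x_c = 13.70 in, y_c = 128.99 in

bottom flange: A = 80 × 20 = 1600.00, centroid at (58.00, 10.00).
web: A = 18 × 240 = 4320.00, centroid at (9.00, 140.00).
top flange: A = 105 × 10 = 1050.00, centroid at (-34.50, 265.00).
ΣA = 6970.00 in²
ΣAx_c = (1600.00)(58.00) + (4320.00)(9.00) + (1050.00)(-34.50) = 95455.00 in³
ΣAy_c = (1600.00)(10.00) + (4320.00)(140.00) + (1050.00)(265.00) = 899050.00 in³
x_c = 95455.00 / 6970.00 = 13.70 in
y_c = 899050.00 / 6970.00 = 128.99 in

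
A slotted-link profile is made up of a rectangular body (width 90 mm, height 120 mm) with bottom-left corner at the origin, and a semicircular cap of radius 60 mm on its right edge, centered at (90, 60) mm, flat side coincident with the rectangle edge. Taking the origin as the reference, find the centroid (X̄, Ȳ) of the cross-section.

X̄ = 69.22 mm, Ȳ = 60.00 mm

Part | A | x̄ᵢ | ȳᵢ | A·x̄ᵢ | A·ȳᵢ
rectangular body | 10800.00 | 45.00 | 60.00 | 486000.00 | 648000.00
semicircular end | 5654.87 | 115.46 | 60.00 | 652938.01 | 339292.01
Σ | 16454.87 |  |  | 1138938.01 | 987292.01
X̄ = 1138938.01 / 16454.87 = 69.22 mm
Ȳ = 987292.01 / 16454.87 = 60.00 mm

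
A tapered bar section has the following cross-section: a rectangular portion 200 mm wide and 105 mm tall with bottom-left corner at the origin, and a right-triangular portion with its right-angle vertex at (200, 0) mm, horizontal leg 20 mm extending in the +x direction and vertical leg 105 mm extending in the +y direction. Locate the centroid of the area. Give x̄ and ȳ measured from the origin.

Part | A | x̄ᵢ | ȳᵢ | A·x̄ᵢ | A·ȳᵢ
rectangular portion | 21000.00 | 100.00 | 52.50 | 2100000.00 | 1102500.00
triangular portion | 1050.00 | 206.67 | 35.00 | 217000.00 | 36750.00
Σ | 22050.00 |  |  | 2317000.00 | 1139250.00
x̄ = 2317000.00 / 22050.00 = 105.08 mm
ȳ = 1139250.00 / 22050.00 = 51.67 mm

x̄ = 105.08 mm, ȳ = 51.67 mm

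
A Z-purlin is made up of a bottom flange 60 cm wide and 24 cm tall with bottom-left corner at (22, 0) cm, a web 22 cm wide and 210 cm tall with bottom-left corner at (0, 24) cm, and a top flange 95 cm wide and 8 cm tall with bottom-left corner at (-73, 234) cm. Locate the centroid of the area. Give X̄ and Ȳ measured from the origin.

bottom flange: A = 60 × 24 = 1440.00, centroid at (52.00, 12.00).
web: A = 22 × 210 = 4620.00, centroid at (11.00, 129.00).
top flange: A = 95 × 8 = 760.00, centroid at (-25.50, 238.00).
ΣA = 6820.00 cm², ΣAX̄ = 106320.00 cm³, ΣAȲ = 794140.00 cm³.
X̄ = 106320.00/6820.00 = 15.59 cm; Ȳ = 794140.00/6820.00 = 116.44 cm.

X̄ = 15.59 cm, Ȳ = 116.44 cm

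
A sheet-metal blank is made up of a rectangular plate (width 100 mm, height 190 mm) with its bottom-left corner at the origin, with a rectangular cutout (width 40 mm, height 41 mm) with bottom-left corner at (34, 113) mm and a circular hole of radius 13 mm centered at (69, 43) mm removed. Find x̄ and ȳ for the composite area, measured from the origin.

x̄ = 49.01 mm, ȳ = 92.89 mm

plate: A = 100 × 190 = 19000.00, centroid at (50.00, 95.00).
hole 1: A = −(40 × 41) = -1640.00, centroid at (54.00, 133.50).
hole 2: A = −π·13² = -530.93, centroid at (69.00, 43.00).
ΣA = 16829.07 mm²
ΣAx̄ = (19000.00)(50.00) + (-1640.00)(54.00) + (-530.93)(69.00) = 824805.89 mm³
ΣAȳ = (19000.00)(95.00) + (-1640.00)(133.50) + (-530.93)(43.00) = 1563230.05 mm³
x̄ = 824805.89 / 16829.07 = 49.01 mm
ȳ = 1563230.05 / 16829.07 = 92.89 mm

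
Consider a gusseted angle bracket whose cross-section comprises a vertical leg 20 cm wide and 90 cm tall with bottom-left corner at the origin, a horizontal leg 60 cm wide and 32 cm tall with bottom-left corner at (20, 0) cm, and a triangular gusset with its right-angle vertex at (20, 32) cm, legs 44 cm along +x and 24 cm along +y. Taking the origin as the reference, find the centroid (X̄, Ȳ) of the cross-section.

vertical leg: A = 20 × 90 = 1800.00, centroid at (10.00, 45.00).
horizontal leg: A = 60 × 32 = 1920.00, centroid at (50.00, 16.00).
gusset: A = ½·44·24 = 528.00, centroid at (34.67, 40.00).
ΣA = 4248.00 cm², ΣAX̄ = 132304.00 cm³, ΣAȲ = 132840.00 cm³.
X̄ = 132304.00/4248.00 = 31.15 cm; Ȳ = 132840.00/4248.00 = 31.27 cm.

X̄ = 31.15 cm, Ȳ = 31.27 cm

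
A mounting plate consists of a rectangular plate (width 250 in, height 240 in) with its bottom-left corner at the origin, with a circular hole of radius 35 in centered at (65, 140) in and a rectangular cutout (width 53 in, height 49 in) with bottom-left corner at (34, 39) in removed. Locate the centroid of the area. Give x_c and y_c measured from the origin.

x_c = 132.44 in, y_c = 121.30 in

Part | A | x̄ᵢ | ȳᵢ | A·x̄ᵢ | A·ȳᵢ
plate | 60000.00 | 125.00 | 120.00 | 7500000.00 | 7200000.00
hole 1 | -3848.45 | 65.00 | 140.00 | -250149.32 | -538783.14
hole 2 | -2597.00 | 60.50 | 63.50 | -157118.50 | -164909.50
Σ | 53554.55 |  |  | 7092732.18 | 6496307.36
x_c = 7092732.18 / 53554.55 = 132.44 in
y_c = 6496307.36 / 53554.55 = 121.30 in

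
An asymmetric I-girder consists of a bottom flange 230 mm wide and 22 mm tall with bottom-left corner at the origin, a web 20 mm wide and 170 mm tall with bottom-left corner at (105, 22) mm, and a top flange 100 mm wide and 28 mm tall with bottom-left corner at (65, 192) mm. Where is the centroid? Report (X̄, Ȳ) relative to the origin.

bottom flange: A = 230 × 22 = 5060.00, centroid at (115.00, 11.00).
web: A = 20 × 170 = 3400.00, centroid at (115.00, 107.00).
top flange: A = 100 × 28 = 2800.00, centroid at (115.00, 206.00).
ΣA = 11260.00 mm², ΣAX̄ = 1294900.00 mm³, ΣAȲ = 996260.00 mm³.
X̄ = 1294900.00/11260.00 = 115.00 mm; Ȳ = 996260.00/11260.00 = 88.48 mm.

X̄ = 115.00 mm, Ȳ = 88.48 mm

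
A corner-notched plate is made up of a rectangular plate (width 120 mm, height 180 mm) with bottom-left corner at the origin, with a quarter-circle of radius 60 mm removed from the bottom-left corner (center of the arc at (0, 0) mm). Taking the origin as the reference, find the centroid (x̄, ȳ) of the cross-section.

x̄ = 65.20 mm, ȳ = 99.72 mm

Part | A | x̄ᵢ | ȳᵢ | A·x̄ᵢ | A·ȳᵢ
plate | 21600.00 | 60.00 | 90.00 | 1296000.00 | 1944000.00
removed quarter-circle | -2827.43 | 25.46 | 25.46 | -72000.00 | -72000.00
Σ | 18772.57 |  |  | 1224000.00 | 1872000.00
x̄ = 1224000.00 / 18772.57 = 65.20 mm
ȳ = 1872000.00 / 18772.57 = 99.72 mm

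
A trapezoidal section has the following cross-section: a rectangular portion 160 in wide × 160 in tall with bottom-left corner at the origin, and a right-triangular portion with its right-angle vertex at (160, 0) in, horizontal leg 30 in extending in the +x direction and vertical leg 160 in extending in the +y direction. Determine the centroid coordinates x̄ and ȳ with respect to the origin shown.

x̄ = 87.71 in, ȳ = 77.71 in

rectangular portion: A = 160 × 160 = 25600.00, centroid at (80.00, 80.00).
triangular portion: A = ½·30·160 = 2400.00, centroid at (170.00, 53.33).
ΣA = 28000.00 in²
ΣAx̄ = (25600.00)(80.00) + (2400.00)(170.00) = 2456000.00 in³
ΣAȳ = (25600.00)(80.00) + (2400.00)(53.33) = 2176000.00 in³
x̄ = 2456000.00 / 28000.00 = 87.71 in
ȳ = 2176000.00 / 28000.00 = 77.71 in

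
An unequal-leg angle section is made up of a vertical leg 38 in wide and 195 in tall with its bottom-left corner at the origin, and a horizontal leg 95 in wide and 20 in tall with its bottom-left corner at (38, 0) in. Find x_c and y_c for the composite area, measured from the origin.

x_c = 32.57 in, y_c = 79.64 in

vertical leg: A = 38 × 195 = 7410.00, centroid at (19.00, 97.50).
horizontal leg: A = 95 × 20 = 1900.00, centroid at (85.50, 10.00).
ΣA = 9310.00 in²
ΣAx_c = (7410.00)(19.00) + (1900.00)(85.50) = 303240.00 in³
ΣAy_c = (7410.00)(97.50) + (1900.00)(10.00) = 741475.00 in³
x_c = 303240.00 / 9310.00 = 32.57 in
y_c = 741475.00 / 9310.00 = 79.64 in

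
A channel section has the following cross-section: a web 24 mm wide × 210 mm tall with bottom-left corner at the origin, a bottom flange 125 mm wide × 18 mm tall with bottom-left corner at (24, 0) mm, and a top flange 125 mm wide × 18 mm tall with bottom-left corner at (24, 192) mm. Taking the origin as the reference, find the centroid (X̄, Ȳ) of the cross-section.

web: A = 24 × 210 = 5040.00, centroid at (12.00, 105.00).
bottom flange: A = 125 × 18 = 2250.00, centroid at (86.50, 9.00).
top flange: A = 125 × 18 = 2250.00, centroid at (86.50, 201.00).
ΣA = 9540.00 mm²
ΣAX̄ = (5040.00)(12.00) + (2250.00)(86.50) + (2250.00)(86.50) = 449730.00 mm³
ΣAȲ = (5040.00)(105.00) + (2250.00)(9.00) + (2250.00)(201.00) = 1001700.00 mm³
X̄ = 449730.00 / 9540.00 = 47.14 mm
Ȳ = 1001700.00 / 9540.00 = 105.00 mm

X̄ = 47.14 mm, Ȳ = 105.00 mm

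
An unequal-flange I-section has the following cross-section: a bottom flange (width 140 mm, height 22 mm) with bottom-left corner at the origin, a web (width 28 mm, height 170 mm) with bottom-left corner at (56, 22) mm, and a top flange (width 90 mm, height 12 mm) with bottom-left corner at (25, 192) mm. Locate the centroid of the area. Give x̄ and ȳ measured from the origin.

Part | A | x̄ᵢ | ȳᵢ | A·x̄ᵢ | A·ȳᵢ
bottom flange | 3080.00 | 70.00 | 11.00 | 215600.00 | 33880.00
web | 4760.00 | 70.00 | 107.00 | 333200.00 | 509320.00
top flange | 1080.00 | 70.00 | 198.00 | 75600.00 | 213840.00
Σ | 8920.00 |  |  | 624400.00 | 757040.00
x̄ = 624400.00 / 8920.00 = 70.00 mm
ȳ = 757040.00 / 8920.00 = 84.87 mm

x̄ = 70.00 mm, ȳ = 84.87 mm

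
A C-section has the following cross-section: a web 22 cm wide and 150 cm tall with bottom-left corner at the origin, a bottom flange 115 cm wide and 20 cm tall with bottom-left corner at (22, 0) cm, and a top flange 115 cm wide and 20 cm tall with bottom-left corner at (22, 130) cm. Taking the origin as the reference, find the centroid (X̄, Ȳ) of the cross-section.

web: A = 22 × 150 = 3300.00, centroid at (11.00, 75.00).
bottom flange: A = 115 × 20 = 2300.00, centroid at (79.50, 10.00).
top flange: A = 115 × 20 = 2300.00, centroid at (79.50, 140.00).
ΣA = 7900.00 cm², ΣAX̄ = 402000.00 cm³, ΣAȲ = 592500.00 cm³.
X̄ = 402000.00/7900.00 = 50.89 cm; Ȳ = 592500.00/7900.00 = 75.00 cm.

X̄ = 50.89 cm, Ȳ = 75.00 cm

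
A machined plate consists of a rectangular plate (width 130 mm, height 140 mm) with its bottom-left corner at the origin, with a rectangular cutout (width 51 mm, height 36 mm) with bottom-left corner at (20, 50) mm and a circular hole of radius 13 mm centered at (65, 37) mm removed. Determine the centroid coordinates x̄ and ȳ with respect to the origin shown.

x̄ = 67.26 mm, ȳ = 71.34 mm

plate: A = 130 × 140 = 18200.00, centroid at (65.00, 70.00).
hole 1: A = −(51 × 36) = -1836.00, centroid at (45.50, 68.00).
hole 2: A = −π·13² = -530.93, centroid at (65.00, 37.00).
ΣA = 15833.07 mm², ΣAx̄ = 1064951.60 mm³, ΣAȳ = 1129507.62 mm³.
x̄ = 1064951.60/15833.07 = 67.26 mm; ȳ = 1129507.62/15833.07 = 71.34 mm.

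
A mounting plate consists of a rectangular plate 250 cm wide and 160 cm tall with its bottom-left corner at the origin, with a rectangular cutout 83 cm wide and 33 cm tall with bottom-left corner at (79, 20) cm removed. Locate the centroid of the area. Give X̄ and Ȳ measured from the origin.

X̄ = 125.33 cm, Ȳ = 83.20 cm

plate: A = 250 × 160 = 40000.00, centroid at (125.00, 80.00).
hole: A = −(83 × 33) = -2739.00, centroid at (120.50, 36.50).
ΣA = 37261.00 cm², ΣAX̄ = 4669950.50 cm³, ΣAȲ = 3100026.50 cm³.
X̄ = 4669950.50/37261.00 = 125.33 cm; Ȳ = 3100026.50/37261.00 = 83.20 cm.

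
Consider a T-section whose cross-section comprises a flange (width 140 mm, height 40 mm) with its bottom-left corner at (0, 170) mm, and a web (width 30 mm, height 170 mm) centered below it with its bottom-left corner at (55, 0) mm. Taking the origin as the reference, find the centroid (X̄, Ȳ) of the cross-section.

web: A = 30 × 170 = 5100.00, centroid at (70.00, 85.00).
flange: A = 140 × 40 = 5600.00, centroid at (70.00, 190.00).
ΣA = 10700.00 mm²
ΣAX̄ = (5100.00)(70.00) + (5600.00)(70.00) = 749000.00 mm³
ΣAȲ = (5100.00)(85.00) + (5600.00)(190.00) = 1497500.00 mm³
X̄ = 749000.00 / 10700.00 = 70.00 mm
Ȳ = 1497500.00 / 10700.00 = 139.95 mm

X̄ = 70.00 mm, Ȳ = 139.95 mm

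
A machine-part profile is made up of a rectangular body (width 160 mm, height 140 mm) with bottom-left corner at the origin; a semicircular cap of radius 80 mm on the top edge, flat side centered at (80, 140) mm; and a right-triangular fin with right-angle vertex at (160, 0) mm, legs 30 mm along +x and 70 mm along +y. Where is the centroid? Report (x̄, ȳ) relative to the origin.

rectangular body: A = 160 × 140 = 22400.00, centroid at (80.00, 70.00).
semicircular top: A = ½π·80² = 10053.10, centroid at (80.00, 173.95).
triangular fin: A = ½·30·70 = 1050.00, centroid at (170.00, 23.33).
ΣA = 33503.10 mm², ΣAx̄ = 2774747.72 mm³, ΣAȳ = 3341266.84 mm³.
x̄ = 2774747.72/33503.10 = 82.82 mm; ȳ = 3341266.84/33503.10 = 99.73 mm.

x̄ = 82.82 mm, ȳ = 99.73 mm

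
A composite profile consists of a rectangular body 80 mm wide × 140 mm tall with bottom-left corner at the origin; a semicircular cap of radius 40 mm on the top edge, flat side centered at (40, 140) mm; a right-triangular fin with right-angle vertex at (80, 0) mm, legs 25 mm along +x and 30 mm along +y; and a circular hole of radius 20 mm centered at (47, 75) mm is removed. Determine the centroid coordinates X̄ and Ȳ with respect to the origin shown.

X̄ = 40.73 mm, Ȳ = 84.79 mm

rectangular body: A = 80 × 140 = 11200.00, centroid at (40.00, 70.00).
semicircular top: A = ½π·40² = 2513.27, centroid at (40.00, 156.98).
triangular fin: A = ½·25·30 = 375.00, centroid at (88.33, 10.00).
hole: A = −π·20² = -1256.64, centroid at (47.00, 75.00).
ΣA = 12831.64 mm², ΣAX̄ = 522594.02 mm³, ΣAȲ = 1088027.26 mm³.
X̄ = 522594.02/12831.64 = 40.73 mm; Ȳ = 1088027.26/12831.64 = 84.79 mm.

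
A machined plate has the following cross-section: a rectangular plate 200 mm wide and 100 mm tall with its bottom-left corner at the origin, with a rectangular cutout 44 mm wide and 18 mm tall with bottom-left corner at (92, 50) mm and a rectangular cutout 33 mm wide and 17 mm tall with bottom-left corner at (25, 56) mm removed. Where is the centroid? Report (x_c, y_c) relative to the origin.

plate: A = 200 × 100 = 20000.00, centroid at (100.00, 50.00).
hole 1: A = −(44 × 18) = -792.00, centroid at (114.00, 59.00).
hole 2: A = −(33 × 17) = -561.00, centroid at (41.50, 64.50).
ΣA = 18647.00 mm²
ΣAx_c = (20000.00)(100.00) + (-792.00)(114.00) + (-561.00)(41.50) = 1886430.50 mm³
ΣAy_c = (20000.00)(50.00) + (-792.00)(59.00) + (-561.00)(64.50) = 917087.50 mm³
x_c = 1886430.50 / 18647.00 = 101.17 mm
y_c = 917087.50 / 18647.00 = 49.18 mm

x_c = 101.17 mm, y_c = 49.18 mm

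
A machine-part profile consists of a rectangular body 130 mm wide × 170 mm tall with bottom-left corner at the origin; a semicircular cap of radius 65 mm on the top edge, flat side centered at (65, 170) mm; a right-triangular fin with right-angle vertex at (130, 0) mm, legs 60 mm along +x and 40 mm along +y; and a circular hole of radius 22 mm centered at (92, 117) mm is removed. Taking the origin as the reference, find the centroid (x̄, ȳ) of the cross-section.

x̄ = 67.14 mm, ȳ = 106.56 mm

Part | A | x̄ᵢ | ȳᵢ | A·x̄ᵢ | A·ȳᵢ
rectangular body | 22100.00 | 65.00 | 85.00 | 1436500.00 | 1878500.00
semicircular top | 6636.61 | 65.00 | 197.59 | 431379.94 | 1311307.80
triangular fin | 1200.00 | 150.00 | 13.33 | 180000.00 | 16000.00
hole | -1520.53 | 92.00 | 117.00 | -139888.84 | -177902.11
Σ | 28416.08 |  |  | 1907991.10 | 3027905.69
x̄ = 1907991.10 / 28416.08 = 67.14 mm
ȳ = 3027905.69 / 28416.08 = 106.56 mm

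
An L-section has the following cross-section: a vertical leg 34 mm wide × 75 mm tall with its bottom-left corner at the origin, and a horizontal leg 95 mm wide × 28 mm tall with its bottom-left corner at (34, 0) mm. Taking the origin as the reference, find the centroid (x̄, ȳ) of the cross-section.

x̄ = 49.93 mm, ȳ = 25.50 mm

vertical leg: A = 34 × 75 = 2550.00, centroid at (17.00, 37.50).
horizontal leg: A = 95 × 28 = 2660.00, centroid at (81.50, 14.00).
ΣA = 5210.00 mm²
ΣAx̄ = (2550.00)(17.00) + (2660.00)(81.50) = 260140.00 mm³
ΣAȳ = (2550.00)(37.50) + (2660.00)(14.00) = 132865.00 mm³
x̄ = 260140.00 / 5210.00 = 49.93 mm
ȳ = 132865.00 / 5210.00 = 25.50 mm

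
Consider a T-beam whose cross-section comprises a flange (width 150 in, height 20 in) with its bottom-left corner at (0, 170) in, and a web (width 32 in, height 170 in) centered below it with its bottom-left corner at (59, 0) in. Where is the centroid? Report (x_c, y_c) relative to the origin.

web: A = 32 × 170 = 5440.00, centroid at (75.00, 85.00).
flange: A = 150 × 20 = 3000.00, centroid at (75.00, 180.00).
ΣA = 8440.00 in², ΣAx_c = 633000.00 in³, ΣAy_c = 1002400.00 in³.
x_c = 633000.00/8440.00 = 75.00 in; y_c = 1002400.00/8440.00 = 118.77 in.

x_c = 75.00 in, y_c = 118.77 in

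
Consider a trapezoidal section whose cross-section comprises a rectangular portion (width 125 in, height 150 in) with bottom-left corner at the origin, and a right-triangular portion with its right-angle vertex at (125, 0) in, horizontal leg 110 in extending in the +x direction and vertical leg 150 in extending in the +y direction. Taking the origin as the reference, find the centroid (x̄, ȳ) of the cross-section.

x̄ = 92.80 in, ȳ = 67.36 in

rectangular portion: A = 125 × 150 = 18750.00, centroid at (62.50, 75.00).
triangular portion: A = ½·110·150 = 8250.00, centroid at (161.67, 50.00).
ΣA = 27000.00 in², ΣAx̄ = 2505625.00 in³, ΣAȳ = 1818750.00 in³.
x̄ = 2505625.00/27000.00 = 92.80 in; ȳ = 1818750.00/27000.00 = 67.36 in.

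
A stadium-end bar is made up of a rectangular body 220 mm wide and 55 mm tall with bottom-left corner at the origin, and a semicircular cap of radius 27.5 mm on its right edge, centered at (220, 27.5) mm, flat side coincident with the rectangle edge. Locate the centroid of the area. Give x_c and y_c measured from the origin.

x_c = 120.88 mm, y_c = 27.50 mm

rectangular body: A = 220 × 55 = 12100.00, centroid at (110.00, 27.50).
semicircular end: A = ½π·27.5² = 1187.91, centroid at (231.67, 27.50).
ΣA = 13287.91 mm²
ΣAx_c = (12100.00)(110.00) + (1187.91)(231.67) = 1606205.82 mm³
ΣAy_c = (12100.00)(27.50) + (1187.91)(27.50) = 365417.65 mm³
x_c = 1606205.82 / 13287.91 = 120.88 mm
y_c = 365417.65 / 13287.91 = 27.50 mm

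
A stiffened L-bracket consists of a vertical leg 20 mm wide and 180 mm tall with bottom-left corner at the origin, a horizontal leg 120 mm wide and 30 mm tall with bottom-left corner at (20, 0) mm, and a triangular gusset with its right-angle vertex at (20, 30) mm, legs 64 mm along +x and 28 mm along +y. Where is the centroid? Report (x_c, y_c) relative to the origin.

x_c = 44.59 mm, y_c = 51.04 mm

vertical leg: A = 20 × 180 = 3600.00, centroid at (10.00, 90.00).
horizontal leg: A = 120 × 30 = 3600.00, centroid at (80.00, 15.00).
gusset: A = ½·64·28 = 896.00, centroid at (41.33, 39.33).
ΣA = 8096.00 mm², ΣAx_c = 361034.67 mm³, ΣAy_c = 413242.67 mm³.
x_c = 361034.67/8096.00 = 44.59 mm; y_c = 413242.67/8096.00 = 51.04 mm.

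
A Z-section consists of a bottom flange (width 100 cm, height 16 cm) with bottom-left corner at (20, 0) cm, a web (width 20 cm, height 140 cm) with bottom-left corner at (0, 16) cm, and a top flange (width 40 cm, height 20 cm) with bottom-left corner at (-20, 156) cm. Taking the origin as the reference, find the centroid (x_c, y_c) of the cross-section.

bottom flange: A = 100 × 16 = 1600.00, centroid at (70.00, 8.00).
web: A = 20 × 140 = 2800.00, centroid at (10.00, 86.00).
top flange: A = 40 × 20 = 800.00, centroid at (0.00, 166.00).
ΣA = 5200.00 cm²
ΣAx_c = (1600.00)(70.00) + (2800.00)(10.00) + (800.00)(0.00) = 140000.00 cm³
ΣAy_c = (1600.00)(8.00) + (2800.00)(86.00) + (800.00)(166.00) = 386400.00 cm³
x_c = 140000.00 / 5200.00 = 26.92 cm
y_c = 386400.00 / 5200.00 = 74.31 cm

x_c = 26.92 cm, y_c = 74.31 cm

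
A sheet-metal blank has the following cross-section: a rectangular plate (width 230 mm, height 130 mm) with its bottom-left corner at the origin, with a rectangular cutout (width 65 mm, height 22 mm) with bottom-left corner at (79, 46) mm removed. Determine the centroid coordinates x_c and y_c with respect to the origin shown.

plate: A = 230 × 130 = 29900.00, centroid at (115.00, 65.00).
hole: A = −(65 × 22) = -1430.00, centroid at (111.50, 57.00).
ΣA = 28470.00 mm²
ΣAx_c = (29900.00)(115.00) + (-1430.00)(111.50) = 3279055.00 mm³
ΣAy_c = (29900.00)(65.00) + (-1430.00)(57.00) = 1861990.00 mm³
x_c = 3279055.00 / 28470.00 = 115.18 mm
y_c = 1861990.00 / 28470.00 = 65.40 mm

x_c = 115.18 mm, y_c = 65.40 mm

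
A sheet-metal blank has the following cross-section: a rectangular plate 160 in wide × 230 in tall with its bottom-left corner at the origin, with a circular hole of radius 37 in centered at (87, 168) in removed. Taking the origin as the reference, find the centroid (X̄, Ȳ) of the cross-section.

X̄ = 79.07 in, Ȳ = 107.99 in

Part | A | x̄ᵢ | ȳᵢ | A·x̄ᵢ | A·ȳᵢ
plate | 36800.00 | 80.00 | 115.00 | 2944000.00 | 4232000.00
hole | -4300.84 | 87.00 | 168.00 | -374173.11 | -722541.18
Σ | 32499.16 |  |  | 2569826.89 | 3509458.82
X̄ = 2569826.89 / 32499.16 = 79.07 in
Ȳ = 3509458.82 / 32499.16 = 107.99 in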